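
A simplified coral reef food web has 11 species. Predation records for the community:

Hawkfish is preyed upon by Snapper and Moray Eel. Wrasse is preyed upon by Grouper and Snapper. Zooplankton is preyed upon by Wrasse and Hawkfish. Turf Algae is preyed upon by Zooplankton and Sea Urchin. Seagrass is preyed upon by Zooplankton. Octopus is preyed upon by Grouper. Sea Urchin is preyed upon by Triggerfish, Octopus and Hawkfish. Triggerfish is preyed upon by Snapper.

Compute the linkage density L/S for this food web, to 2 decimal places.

L/S = 1.27

There are L = 14 links among S = 11 species.
L/S = 14/11 = 1.2727 ≈ 1.27.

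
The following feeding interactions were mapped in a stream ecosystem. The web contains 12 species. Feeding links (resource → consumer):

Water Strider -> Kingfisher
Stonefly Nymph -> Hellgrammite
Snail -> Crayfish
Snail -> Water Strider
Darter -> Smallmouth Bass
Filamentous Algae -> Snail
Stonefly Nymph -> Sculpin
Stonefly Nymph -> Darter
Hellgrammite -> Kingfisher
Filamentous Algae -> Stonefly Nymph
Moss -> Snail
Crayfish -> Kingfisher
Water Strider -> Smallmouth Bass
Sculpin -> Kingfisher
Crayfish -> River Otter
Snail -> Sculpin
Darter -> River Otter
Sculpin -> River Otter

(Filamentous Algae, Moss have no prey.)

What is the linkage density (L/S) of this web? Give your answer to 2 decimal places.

There are L = 18 links among S = 12 species.
L/S = 18/12 = 1.5000 ≈ 1.50.

L/S = 1.50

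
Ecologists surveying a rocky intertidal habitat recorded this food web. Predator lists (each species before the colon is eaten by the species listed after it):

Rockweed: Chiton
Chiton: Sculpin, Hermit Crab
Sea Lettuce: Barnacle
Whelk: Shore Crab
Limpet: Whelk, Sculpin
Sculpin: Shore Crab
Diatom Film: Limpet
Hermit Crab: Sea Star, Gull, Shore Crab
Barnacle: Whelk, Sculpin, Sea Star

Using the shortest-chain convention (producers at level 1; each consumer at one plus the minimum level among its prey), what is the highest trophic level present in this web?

Producers (level 1): Sea Lettuce, Rockweed, Diatom Film.
Following each consumer down to its lowest-level prey: Rockweed → Chiton → Hermit Crab → Shore Crab (levels 1 through 4).
All prey of Shore Crab (Hermit Crab 3, Whelk 3, Sculpin 3) are at level 3 or above, so Shore Crab is at level 1 + 3 = 4.
Every consumer has at least one prey at level 3 or below, so none exceeds level 4.

4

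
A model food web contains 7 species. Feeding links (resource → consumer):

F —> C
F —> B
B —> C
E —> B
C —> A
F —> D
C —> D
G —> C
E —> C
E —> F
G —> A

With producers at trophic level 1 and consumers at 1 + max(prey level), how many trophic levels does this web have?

5

Producers (level 1): E, G.
E → F → B → C → A gives A level 5.
No species has a prey at level 5, so no species reaches level 6.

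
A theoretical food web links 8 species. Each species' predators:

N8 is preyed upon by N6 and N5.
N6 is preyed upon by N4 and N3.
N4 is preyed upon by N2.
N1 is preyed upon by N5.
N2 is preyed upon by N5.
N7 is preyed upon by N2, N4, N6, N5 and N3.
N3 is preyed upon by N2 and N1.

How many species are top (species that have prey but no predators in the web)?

Top species (has prey, but nothing eats it): N5.
Count: 1.

1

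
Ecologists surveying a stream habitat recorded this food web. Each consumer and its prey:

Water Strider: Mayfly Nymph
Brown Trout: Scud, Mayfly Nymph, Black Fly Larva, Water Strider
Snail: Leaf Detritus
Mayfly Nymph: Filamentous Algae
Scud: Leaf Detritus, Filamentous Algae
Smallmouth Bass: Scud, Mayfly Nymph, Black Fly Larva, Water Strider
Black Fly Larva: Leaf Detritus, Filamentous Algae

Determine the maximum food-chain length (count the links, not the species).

3 links

One longest chain: Filamentous Algae → Mayfly Nymph → Water Strider → Brown Trout.
It has 4 species and 3 links.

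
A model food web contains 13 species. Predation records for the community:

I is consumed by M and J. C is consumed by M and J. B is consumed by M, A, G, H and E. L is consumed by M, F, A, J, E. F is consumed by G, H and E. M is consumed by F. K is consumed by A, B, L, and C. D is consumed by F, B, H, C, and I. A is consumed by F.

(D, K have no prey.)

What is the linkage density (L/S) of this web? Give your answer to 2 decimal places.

There are L = 28 links among S = 13 species.
L/S = 28/13 = 2.1538 ≈ 2.15.

L/S = 2.15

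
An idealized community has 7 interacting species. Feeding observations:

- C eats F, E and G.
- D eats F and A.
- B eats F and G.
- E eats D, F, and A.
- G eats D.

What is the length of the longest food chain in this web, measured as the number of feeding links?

One longest chain: F → D → E → C.
It has 4 species and 3 links.

3 links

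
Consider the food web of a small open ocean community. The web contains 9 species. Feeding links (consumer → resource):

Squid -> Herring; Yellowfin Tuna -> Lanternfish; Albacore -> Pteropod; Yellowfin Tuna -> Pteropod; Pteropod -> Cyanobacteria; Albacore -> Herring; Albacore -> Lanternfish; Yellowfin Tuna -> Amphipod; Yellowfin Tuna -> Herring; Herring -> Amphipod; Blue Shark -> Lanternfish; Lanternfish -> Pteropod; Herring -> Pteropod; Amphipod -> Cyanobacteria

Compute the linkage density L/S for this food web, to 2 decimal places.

There are L = 14 links among S = 9 species.
L/S = 14/9 = 1.5556 ≈ 1.56.

L/S = 1.56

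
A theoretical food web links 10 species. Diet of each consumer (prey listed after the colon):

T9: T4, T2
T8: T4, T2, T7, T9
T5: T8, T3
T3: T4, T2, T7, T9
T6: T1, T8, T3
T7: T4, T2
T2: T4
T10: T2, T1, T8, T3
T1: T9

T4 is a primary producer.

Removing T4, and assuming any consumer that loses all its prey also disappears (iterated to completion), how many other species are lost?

9

Remove T4.
Round 1: T2 (all prey gone) → extinct.
Round 2: T7 (all prey gone), T9 (all prey gone) → extinct.
Round 3: T1 (all prey gone), T8 (all prey gone), T3 (all prey gone) → extinct.
Round 4: T6 (all prey gone), T10 (all prey gone), T5 (all prey gone) → extinct.
No further losses. Total secondary extinctions: 9.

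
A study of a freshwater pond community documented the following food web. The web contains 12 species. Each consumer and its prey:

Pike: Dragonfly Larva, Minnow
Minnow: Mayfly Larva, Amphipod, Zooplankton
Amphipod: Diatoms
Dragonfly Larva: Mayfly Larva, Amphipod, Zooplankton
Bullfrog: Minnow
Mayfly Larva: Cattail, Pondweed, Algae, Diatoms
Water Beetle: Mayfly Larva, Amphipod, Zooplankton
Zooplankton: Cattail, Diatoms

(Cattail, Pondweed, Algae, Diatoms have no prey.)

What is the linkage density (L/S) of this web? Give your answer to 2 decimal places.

There are L = 19 links among S = 12 species.
L/S = 19/12 = 1.5833 ≈ 1.58.

L/S = 1.58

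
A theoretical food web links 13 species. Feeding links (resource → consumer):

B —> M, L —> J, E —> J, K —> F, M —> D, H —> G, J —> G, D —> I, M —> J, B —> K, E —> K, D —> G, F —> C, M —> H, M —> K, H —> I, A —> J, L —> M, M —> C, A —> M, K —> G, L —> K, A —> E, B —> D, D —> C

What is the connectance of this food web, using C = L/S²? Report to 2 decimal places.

The web has S = 13 species and L = 25 feeding links.
C = L / S² = 25 / 169 = 0.1479 ≈ 0.15.

C = 0.15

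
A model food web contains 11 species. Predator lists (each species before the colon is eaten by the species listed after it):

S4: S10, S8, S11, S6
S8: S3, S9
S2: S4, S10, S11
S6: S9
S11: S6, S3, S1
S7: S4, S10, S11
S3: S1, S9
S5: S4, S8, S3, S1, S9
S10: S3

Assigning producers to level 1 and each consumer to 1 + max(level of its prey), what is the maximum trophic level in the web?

5

Producers (level 1): S5, S7, S2.
S5 → S4 → S10 → S3 → S1 gives S1 level 5.
No species has a prey at level 5, so no species reaches level 6.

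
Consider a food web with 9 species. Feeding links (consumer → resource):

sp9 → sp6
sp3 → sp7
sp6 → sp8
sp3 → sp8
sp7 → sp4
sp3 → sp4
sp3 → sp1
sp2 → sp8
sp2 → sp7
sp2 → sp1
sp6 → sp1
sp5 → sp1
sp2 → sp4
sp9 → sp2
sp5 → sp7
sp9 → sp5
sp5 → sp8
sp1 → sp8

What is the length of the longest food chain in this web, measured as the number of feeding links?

3 links

One longest chain: sp4 → sp7 → sp5 → sp9.
It has 4 species and 3 links.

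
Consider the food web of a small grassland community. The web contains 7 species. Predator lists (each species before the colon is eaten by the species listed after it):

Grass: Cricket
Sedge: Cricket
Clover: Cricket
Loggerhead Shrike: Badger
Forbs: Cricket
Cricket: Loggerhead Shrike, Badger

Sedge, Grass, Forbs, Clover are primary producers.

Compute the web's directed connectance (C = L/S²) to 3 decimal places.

The web has S = 7 species and L = 7 feeding links.
C = L / S² = 7 / 49 = 0.1429 ≈ 0.143.

C = 0.143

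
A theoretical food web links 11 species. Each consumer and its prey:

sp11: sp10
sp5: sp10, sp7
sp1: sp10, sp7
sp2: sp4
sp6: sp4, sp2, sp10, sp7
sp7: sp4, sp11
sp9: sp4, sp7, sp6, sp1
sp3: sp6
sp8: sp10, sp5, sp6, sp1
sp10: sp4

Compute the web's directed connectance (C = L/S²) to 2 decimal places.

C = 0.18

The web has S = 11 species and L = 22 feeding links.
C = L / S² = 22 / 121 = 0.1818 ≈ 0.18.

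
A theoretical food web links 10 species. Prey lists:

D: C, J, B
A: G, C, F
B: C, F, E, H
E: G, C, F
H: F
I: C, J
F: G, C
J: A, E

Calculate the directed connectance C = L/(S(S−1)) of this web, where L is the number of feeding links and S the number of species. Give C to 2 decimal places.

The web has S = 10 species and L = 20 feeding links.
C = L / (S(S−1)) = 20 / 90 = 0.2222 ≈ 0.22.

C = 0.22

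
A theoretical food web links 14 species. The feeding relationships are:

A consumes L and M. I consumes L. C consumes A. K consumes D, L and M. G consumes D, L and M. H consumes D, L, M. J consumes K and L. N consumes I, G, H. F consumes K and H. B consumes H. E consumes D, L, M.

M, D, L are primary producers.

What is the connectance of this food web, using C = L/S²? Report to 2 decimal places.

The web has S = 14 species and L = 24 feeding links.
C = L / S² = 24 / 196 = 0.1224 ≈ 0.12.

C = 0.12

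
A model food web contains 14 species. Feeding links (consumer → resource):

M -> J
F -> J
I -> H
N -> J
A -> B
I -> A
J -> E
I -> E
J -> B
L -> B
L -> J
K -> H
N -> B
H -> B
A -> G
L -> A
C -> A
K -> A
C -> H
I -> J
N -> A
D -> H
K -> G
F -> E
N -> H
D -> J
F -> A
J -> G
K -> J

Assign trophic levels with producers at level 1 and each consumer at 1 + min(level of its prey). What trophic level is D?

B is a producer → level 1.
H eats B → level 2.
D eats H → level 3.
No prey of D is below level 2, so 3 is the minimum.

Trophic level 3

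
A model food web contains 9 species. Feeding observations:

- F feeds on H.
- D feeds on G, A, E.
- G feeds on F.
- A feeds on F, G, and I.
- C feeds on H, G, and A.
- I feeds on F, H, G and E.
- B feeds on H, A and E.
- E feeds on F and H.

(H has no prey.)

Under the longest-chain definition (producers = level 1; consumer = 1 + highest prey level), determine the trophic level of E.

Trophic level 3

H is a producer → level 1.
F eats H → level 2.
E eats F (level 2); other prey at levels: H 1 → level 3.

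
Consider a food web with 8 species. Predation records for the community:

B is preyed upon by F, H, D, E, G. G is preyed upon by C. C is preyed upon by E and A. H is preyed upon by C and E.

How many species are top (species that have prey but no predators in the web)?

4

Top species (has prey, but nothing eats it): F, D, A, E.
Count: 4.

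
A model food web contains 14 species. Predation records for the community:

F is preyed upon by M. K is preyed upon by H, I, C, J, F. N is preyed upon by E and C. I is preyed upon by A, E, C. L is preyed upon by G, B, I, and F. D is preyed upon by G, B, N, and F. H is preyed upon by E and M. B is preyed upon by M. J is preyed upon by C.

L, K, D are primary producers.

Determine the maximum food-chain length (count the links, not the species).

2 links

One longest chain: L → B → M.
It has 3 species and 2 links.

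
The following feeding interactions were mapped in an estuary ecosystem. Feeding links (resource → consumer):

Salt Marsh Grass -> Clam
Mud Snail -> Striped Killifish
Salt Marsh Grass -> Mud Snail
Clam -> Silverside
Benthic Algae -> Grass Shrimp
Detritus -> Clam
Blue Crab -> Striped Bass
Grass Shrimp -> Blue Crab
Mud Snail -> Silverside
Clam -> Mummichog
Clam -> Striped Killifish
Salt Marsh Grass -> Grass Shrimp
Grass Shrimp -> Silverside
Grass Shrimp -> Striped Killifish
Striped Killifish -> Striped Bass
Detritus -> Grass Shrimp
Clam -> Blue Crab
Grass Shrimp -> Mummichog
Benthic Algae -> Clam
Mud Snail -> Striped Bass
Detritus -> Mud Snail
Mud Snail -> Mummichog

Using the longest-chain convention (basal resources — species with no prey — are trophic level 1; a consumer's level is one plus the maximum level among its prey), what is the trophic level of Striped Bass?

Trophic level 4

Detritus has no prey (basal) → level 1.
Grass Shrimp eats Detritus (level 1); other prey at levels: Salt Marsh Grass 1, Benthic Algae 1 → level 2.
Blue Crab eats Grass Shrimp (level 2); other prey at levels: Clam 2 → level 3.
Striped Bass eats Blue Crab (level 3); other prey at levels: Mud Snail 2, Striped Killifish 3 → level 4.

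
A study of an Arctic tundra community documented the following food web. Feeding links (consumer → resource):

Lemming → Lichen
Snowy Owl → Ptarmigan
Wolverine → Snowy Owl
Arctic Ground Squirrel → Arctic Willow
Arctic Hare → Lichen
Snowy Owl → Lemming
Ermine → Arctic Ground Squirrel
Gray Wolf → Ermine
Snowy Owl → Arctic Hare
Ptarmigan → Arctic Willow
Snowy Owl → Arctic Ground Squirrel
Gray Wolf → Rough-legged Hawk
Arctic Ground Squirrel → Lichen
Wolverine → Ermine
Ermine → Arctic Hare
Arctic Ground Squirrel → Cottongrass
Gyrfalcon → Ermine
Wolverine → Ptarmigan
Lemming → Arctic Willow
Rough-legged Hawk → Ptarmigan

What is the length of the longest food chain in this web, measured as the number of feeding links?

One longest chain: Cottongrass → Arctic Ground Squirrel → Ermine → Gray Wolf.
It has 4 species and 3 links.

3 links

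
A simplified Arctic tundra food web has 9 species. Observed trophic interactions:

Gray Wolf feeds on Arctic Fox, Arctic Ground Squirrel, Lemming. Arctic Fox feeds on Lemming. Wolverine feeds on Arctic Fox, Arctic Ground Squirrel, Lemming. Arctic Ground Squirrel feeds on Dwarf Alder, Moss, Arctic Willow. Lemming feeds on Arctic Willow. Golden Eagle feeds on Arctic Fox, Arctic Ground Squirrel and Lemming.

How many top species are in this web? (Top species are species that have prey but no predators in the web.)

3

Top species (has prey, but nothing eats it): Golden Eagle, Wolverine, Gray Wolf.
Count: 3.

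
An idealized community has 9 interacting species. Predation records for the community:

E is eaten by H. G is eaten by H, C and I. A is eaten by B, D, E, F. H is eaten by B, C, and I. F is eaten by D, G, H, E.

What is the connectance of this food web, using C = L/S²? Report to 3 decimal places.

C = 0.185

The web has S = 9 species and L = 15 feeding links.
C = L / S² = 15 / 81 = 0.1852 ≈ 0.185.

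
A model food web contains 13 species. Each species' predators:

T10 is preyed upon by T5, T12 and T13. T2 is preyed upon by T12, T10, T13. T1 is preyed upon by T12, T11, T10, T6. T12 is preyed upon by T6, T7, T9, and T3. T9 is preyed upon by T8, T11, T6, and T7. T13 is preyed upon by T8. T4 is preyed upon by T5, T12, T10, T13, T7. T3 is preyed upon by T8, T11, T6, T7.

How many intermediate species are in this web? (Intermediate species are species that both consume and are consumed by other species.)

Intermediate species (has both prey and predators): T10, T13, T12, T3, T9.
Count: 5.

5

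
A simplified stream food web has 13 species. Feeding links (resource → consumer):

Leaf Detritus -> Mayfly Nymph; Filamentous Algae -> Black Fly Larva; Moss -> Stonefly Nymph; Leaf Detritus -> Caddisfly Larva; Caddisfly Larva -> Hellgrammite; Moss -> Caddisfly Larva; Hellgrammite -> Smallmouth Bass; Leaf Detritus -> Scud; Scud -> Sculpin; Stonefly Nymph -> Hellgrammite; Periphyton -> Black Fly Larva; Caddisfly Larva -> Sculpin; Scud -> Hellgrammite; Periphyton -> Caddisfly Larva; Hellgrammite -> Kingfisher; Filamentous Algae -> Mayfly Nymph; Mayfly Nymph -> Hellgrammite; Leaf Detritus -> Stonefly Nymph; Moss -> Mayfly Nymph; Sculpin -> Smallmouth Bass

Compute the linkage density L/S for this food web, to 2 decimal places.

There are L = 20 links among S = 13 species.
L/S = 20/13 = 1.5385 ≈ 1.54.

L/S = 1.54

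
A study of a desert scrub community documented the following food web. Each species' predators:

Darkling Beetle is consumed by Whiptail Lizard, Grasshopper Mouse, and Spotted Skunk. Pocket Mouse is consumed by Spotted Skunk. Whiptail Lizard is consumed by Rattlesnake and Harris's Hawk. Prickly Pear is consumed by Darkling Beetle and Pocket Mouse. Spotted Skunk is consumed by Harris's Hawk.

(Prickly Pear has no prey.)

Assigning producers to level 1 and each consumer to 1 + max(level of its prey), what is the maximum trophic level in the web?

4

Producers (level 1): Prickly Pear.
Prickly Pear → Pocket Mouse → Spotted Skunk → Harris's Hawk gives Harris's Hawk level 4.
No species has a prey at level 4, so no species reaches level 5.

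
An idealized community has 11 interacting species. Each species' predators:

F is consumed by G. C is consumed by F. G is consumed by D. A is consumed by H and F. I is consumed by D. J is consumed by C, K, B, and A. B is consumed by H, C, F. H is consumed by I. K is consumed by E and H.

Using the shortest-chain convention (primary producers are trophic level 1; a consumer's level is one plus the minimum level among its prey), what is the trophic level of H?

J is a producer → level 1.
A eats J → level 2.
H eats A → level 3.
No prey of H is below level 2, so 3 is the minimum.

Trophic level 3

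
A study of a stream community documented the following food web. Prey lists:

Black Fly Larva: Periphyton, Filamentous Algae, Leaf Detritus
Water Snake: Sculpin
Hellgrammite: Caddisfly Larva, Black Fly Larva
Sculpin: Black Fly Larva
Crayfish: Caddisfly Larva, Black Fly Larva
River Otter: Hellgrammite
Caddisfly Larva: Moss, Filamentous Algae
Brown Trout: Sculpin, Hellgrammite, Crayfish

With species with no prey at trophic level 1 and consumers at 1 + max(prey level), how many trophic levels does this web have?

4

Basal resources (level 1): Periphyton, Moss, Filamentous Algae, Leaf Detritus.
Moss → Caddisfly Larva → Crayfish → Brown Trout gives Brown Trout level 4.
No species has a prey at level 4, so no species reaches level 5.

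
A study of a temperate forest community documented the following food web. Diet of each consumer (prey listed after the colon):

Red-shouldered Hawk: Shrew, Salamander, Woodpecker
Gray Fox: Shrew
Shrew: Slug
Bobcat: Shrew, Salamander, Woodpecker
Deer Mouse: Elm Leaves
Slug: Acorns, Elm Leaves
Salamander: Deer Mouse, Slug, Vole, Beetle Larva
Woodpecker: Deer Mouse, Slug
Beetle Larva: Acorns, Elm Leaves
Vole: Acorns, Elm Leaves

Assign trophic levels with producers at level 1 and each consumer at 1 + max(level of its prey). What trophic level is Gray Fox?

Acorns is a producer → level 1.
Slug eats Acorns (level 1); other prey at levels: Elm Leaves 1 → level 2.
Shrew eats Slug → level 3.
Gray Fox eats Shrew → level 4.

Trophic level 4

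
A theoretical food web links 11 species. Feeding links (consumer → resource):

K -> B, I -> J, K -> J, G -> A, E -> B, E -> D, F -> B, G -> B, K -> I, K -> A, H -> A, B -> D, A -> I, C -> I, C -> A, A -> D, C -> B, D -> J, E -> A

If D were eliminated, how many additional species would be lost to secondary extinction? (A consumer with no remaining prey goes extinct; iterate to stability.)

Remove D.
Round 1: B (all prey gone) → extinct.
Round 2: F (all prey gone) → extinct.
No further losses. Total secondary extinctions: 2.

2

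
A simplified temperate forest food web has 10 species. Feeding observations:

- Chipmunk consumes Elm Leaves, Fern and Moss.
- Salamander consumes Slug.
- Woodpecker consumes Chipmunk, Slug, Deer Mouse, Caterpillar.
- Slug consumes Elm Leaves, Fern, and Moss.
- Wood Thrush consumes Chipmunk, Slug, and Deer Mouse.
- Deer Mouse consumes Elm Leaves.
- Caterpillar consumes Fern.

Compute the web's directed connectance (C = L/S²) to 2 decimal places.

C = 0.16

The web has S = 10 species and L = 16 feeding links.
C = L / S² = 16 / 100 = 0.1600 ≈ 0.16.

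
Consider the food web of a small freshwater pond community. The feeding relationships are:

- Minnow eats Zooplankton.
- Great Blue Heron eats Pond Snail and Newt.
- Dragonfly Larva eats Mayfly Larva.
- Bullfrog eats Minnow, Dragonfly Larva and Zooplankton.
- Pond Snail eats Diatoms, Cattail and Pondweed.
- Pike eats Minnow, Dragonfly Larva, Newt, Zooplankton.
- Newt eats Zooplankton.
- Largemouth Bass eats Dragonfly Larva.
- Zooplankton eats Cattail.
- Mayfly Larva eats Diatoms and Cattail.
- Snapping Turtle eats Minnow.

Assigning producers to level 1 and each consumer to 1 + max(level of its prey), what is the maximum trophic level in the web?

Producers (level 1): Cattail, Pondweed, Diatoms.
Cattail → Zooplankton → Minnow → Snapping Turtle gives Snapping Turtle level 4.
No species has a prey at level 4, so no species reaches level 5.

4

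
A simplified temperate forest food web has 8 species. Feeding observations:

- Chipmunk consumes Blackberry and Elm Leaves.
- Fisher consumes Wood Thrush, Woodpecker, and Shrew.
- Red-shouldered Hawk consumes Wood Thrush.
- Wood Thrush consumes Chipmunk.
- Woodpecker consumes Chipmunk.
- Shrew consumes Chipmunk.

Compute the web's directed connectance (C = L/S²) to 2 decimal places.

C = 0.14

The web has S = 8 species and L = 9 feeding links.
C = L / S² = 9 / 64 = 0.1406 ≈ 0.14.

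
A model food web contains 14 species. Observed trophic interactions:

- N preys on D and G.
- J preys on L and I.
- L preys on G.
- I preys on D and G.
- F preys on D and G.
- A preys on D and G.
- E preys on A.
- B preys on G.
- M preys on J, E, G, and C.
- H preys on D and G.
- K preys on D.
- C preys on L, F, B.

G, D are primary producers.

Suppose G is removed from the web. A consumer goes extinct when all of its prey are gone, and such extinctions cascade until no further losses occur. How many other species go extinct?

Remove G.
Round 1: B (all prey gone), L (all prey gone) → extinct.
No further losses. Total secondary extinctions: 2.

2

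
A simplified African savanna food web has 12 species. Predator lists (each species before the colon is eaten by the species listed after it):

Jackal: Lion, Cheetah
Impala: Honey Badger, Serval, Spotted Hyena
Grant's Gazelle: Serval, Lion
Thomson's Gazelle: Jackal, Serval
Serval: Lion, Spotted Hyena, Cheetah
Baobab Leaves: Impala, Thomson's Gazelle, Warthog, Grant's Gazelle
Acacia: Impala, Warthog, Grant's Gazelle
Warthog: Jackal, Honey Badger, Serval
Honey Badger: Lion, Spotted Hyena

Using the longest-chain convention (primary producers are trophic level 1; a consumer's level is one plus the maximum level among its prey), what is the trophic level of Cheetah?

Acacia is a producer → level 1.
Impala eats Acacia (level 1); other prey at levels: Baobab Leaves 1 → level 2.
Serval eats Impala (level 2); other prey at levels: Thomson's Gazelle 2, Warthog 2, Grant's Gazelle 2 → level 3.
Cheetah eats Serval (level 3); other prey at levels: Jackal 3 → level 4.

Trophic level 4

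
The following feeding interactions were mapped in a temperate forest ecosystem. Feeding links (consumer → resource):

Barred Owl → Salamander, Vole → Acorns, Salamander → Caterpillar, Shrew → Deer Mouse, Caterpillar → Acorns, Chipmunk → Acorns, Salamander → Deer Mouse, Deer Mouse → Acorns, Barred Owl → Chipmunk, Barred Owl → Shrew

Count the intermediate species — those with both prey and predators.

Intermediate species (has both prey and predators): Chipmunk, Deer Mouse, Caterpillar, Salamander, Shrew.
Count: 5.

5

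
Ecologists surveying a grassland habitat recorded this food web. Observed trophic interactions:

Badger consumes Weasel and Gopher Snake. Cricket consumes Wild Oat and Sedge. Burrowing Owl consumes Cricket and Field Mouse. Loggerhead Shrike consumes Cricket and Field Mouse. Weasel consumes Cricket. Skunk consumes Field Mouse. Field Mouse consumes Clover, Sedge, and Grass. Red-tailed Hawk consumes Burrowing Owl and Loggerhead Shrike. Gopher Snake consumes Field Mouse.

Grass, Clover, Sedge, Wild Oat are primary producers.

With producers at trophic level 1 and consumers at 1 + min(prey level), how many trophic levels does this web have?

4

Producers (level 1): Grass, Clover, Sedge, Wild Oat.
Following each consumer down to its lowest-level prey: Grass → Field Mouse → Loggerhead Shrike → Red-tailed Hawk (levels 1 through 4).
All prey of Red-tailed Hawk (Loggerhead Shrike 3, Burrowing Owl 3) are at level 3 or above, so Red-tailed Hawk is at level 1 + 3 = 4.
Every consumer has at least one prey at level 3 or below, so none exceeds level 4.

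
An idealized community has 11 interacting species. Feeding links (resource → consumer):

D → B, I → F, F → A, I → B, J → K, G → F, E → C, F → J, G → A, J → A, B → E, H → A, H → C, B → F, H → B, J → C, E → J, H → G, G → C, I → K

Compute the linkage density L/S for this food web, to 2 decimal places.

L/S = 1.82

There are L = 20 links among S = 11 species.
L/S = 20/11 = 1.8182 ≈ 1.82.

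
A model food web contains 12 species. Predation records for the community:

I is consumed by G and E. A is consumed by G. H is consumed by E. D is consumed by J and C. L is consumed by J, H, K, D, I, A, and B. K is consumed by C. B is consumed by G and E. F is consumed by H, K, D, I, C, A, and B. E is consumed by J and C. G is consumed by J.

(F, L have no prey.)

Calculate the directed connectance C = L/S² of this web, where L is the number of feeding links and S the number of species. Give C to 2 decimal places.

C = 0.18

The web has S = 12 species and L = 26 feeding links.
C = L / S² = 26 / 144 = 0.1806 ≈ 0.18.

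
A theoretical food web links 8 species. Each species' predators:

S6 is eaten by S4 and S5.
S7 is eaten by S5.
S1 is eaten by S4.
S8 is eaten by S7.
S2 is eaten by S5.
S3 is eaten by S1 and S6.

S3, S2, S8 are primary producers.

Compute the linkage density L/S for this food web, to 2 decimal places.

There are L = 8 links among S = 8 species.
L/S = 8/8 = 1.0000 ≈ 1.00.

L/S = 1.00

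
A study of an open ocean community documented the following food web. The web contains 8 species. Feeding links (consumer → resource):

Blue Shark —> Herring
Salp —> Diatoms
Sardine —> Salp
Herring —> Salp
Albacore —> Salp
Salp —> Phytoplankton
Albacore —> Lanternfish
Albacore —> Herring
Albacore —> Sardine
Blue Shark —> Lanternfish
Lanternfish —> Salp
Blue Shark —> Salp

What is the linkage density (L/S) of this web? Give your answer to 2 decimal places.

L/S = 1.50

There are L = 12 links among S = 8 species.
L/S = 12/8 = 1.5000 ≈ 1.50.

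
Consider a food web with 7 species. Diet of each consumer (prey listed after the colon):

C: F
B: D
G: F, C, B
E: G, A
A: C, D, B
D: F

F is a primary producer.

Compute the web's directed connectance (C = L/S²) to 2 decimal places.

C = 0.22

The web has S = 7 species and L = 11 feeding links.
C = L / S² = 11 / 49 = 0.2245 ≈ 0.22.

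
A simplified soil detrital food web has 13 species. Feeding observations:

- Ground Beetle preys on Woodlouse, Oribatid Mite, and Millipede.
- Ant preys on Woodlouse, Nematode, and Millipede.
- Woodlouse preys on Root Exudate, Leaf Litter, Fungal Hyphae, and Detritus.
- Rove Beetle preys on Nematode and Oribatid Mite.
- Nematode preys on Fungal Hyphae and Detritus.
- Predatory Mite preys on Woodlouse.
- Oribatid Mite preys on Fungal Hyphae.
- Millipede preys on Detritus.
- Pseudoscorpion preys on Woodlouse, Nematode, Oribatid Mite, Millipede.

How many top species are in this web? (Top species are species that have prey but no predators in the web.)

5

Top species (has prey, but nothing eats it): Pseudoscorpion, Ant, Ground Beetle, Rove Beetle, Predatory Mite.
Count: 5.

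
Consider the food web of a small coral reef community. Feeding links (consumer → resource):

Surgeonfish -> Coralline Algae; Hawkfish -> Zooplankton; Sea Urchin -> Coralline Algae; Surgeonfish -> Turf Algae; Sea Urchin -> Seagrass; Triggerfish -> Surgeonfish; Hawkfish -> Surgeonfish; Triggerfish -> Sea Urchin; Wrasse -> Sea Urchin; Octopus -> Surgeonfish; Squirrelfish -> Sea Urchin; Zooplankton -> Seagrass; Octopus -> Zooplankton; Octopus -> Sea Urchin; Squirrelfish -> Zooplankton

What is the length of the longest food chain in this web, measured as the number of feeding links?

2 links

One longest chain: Seagrass → Zooplankton → Octopus.
It has 3 species and 2 links.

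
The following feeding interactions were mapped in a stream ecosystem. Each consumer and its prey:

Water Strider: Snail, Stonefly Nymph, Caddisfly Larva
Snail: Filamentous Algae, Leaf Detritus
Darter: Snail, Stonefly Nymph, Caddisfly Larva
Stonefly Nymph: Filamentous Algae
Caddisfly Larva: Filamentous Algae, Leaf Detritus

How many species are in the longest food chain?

3 species

One longest chain: Filamentous Algae → Snail → Darter.
It has 3 species and 2 links.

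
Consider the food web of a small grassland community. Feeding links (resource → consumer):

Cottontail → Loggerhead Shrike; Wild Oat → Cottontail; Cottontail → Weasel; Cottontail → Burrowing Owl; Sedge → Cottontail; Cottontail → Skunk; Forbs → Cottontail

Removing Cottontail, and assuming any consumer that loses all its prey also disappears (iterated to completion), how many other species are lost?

Remove Cottontail.
Round 1: Weasel (all prey gone), Skunk (all prey gone), Loggerhead Shrike (all prey gone), Burrowing Owl (all prey gone) → extinct.
No further losses. Total secondary extinctions: 4.

4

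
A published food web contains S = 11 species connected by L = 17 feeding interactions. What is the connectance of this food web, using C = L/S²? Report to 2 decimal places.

The web has S = 11 species and L = 17 feeding links.
C = L / S² = 17 / 121 = 0.1405 ≈ 0.14.

C = 0.14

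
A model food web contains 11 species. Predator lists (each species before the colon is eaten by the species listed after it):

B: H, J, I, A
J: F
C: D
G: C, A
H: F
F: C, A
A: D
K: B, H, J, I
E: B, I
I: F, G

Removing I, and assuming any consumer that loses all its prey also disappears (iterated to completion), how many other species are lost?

Remove I.
Round 1: G (all prey gone) → extinct.
No further losses. Total secondary extinctions: 1.

1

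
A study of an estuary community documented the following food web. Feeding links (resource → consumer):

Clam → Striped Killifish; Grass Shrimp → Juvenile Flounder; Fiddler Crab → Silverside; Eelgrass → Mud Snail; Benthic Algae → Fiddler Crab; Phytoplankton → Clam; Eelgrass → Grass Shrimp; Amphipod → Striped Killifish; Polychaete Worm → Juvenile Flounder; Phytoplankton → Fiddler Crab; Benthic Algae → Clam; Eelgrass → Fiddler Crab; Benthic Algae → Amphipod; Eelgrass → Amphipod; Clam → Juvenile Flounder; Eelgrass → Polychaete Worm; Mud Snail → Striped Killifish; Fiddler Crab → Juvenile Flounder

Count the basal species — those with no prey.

3

Basal species (no prey listed): Phytoplankton, Benthic Algae, Eelgrass.
Count: 3.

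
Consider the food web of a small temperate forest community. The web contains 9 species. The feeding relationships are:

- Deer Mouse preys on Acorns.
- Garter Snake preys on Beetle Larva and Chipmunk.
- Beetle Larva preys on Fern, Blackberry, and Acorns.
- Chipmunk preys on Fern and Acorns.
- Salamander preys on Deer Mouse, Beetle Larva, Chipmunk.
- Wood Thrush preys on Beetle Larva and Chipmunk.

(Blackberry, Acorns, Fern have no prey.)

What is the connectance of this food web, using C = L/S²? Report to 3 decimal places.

C = 0.160

The web has S = 9 species and L = 13 feeding links.
C = L / S² = 13 / 81 = 0.1605 ≈ 0.160.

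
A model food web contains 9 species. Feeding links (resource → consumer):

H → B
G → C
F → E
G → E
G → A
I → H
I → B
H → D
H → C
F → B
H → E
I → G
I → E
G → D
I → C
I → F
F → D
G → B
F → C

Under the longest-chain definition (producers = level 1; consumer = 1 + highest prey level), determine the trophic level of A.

Trophic level 3

I is a producer → level 1.
G eats I → level 2.
A eats G → level 3.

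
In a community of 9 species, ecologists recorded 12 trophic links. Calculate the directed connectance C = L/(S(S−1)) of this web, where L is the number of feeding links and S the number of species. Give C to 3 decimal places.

C = 0.167

The web has S = 9 species and L = 12 feeding links.
C = L / (S(S−1)) = 12 / 72 = 0.1667 ≈ 0.167.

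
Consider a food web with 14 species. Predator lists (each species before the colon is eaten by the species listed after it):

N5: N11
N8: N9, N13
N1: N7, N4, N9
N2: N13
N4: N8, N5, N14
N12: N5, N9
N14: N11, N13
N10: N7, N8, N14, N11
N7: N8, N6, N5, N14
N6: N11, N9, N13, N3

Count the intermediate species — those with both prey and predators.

6

Intermediate species (has both prey and predators): N7, N4, N8, N6, N5, N14.
Count: 6.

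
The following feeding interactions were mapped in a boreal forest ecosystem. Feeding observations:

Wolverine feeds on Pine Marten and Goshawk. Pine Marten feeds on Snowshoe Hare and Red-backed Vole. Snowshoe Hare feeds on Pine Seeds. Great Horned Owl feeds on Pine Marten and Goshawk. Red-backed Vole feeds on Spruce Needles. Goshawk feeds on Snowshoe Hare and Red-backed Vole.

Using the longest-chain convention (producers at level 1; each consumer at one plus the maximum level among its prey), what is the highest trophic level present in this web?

4

Producers (level 1): Spruce Needles, Pine Seeds.
Pine Seeds → Snowshoe Hare → Goshawk → Wolverine gives Wolverine level 4.
No species has a prey at level 4, so no species reaches level 5.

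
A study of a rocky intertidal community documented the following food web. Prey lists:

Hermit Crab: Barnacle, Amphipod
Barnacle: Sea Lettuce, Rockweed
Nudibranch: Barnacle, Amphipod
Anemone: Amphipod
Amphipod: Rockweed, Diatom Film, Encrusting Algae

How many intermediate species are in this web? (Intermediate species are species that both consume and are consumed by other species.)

Intermediate species (has both prey and predators): Barnacle, Amphipod.
Count: 2.

2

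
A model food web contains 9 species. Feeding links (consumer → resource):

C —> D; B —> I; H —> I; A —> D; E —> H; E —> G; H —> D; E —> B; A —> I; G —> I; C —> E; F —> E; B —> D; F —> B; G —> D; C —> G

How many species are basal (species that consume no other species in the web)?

2

Basal species (no prey listed): I, D.
Count: 2.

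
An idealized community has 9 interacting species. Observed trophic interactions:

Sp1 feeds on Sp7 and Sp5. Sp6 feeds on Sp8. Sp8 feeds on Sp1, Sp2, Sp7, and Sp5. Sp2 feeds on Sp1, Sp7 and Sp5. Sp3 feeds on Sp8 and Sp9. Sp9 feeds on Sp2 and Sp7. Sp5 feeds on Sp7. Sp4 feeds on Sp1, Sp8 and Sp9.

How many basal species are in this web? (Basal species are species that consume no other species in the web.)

1

Basal species (no prey listed): Sp7.
Count: 1.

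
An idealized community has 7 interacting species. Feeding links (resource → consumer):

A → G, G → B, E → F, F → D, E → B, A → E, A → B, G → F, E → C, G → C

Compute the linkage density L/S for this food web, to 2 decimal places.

L/S = 1.43

There are L = 10 links among S = 7 species.
L/S = 10/7 = 1.4286 ≈ 1.43.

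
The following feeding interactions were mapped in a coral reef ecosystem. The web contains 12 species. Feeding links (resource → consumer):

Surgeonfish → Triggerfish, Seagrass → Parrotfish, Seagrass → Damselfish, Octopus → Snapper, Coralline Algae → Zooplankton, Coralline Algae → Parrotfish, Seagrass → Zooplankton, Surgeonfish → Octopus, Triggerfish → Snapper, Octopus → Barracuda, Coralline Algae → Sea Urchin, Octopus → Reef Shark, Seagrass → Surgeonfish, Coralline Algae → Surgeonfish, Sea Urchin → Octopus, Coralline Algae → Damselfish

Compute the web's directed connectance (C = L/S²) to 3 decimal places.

C = 0.111

The web has S = 12 species and L = 16 feeding links.
C = L / S² = 16 / 144 = 0.1111 ≈ 0.111.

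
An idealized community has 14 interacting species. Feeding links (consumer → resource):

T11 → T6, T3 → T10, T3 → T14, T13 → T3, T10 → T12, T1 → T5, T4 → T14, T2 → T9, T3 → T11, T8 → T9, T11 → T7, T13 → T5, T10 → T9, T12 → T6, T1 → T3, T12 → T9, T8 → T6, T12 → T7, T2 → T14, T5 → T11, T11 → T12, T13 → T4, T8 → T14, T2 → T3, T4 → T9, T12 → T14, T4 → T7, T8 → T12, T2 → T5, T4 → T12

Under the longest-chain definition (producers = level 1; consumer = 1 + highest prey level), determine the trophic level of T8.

Trophic level 3

T6 is a producer → level 1.
T12 eats T6 (level 1); other prey at levels: T7 1, T9 1, T14 1 → level 2.
T8 eats T12 (level 2); other prey at levels: T6 1, T9 1, T14 1 → level 3.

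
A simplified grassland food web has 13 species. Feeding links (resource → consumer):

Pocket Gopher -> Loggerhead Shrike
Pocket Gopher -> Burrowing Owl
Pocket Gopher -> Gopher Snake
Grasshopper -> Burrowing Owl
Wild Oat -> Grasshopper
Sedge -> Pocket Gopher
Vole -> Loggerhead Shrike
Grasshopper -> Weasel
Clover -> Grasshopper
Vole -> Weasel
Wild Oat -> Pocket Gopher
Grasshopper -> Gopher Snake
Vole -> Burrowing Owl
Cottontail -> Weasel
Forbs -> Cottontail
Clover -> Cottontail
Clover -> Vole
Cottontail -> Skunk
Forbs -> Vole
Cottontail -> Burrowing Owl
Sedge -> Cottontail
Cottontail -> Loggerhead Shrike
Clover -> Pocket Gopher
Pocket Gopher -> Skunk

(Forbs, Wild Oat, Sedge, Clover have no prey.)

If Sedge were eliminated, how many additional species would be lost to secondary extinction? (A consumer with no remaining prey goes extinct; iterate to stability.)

Remove Sedge.
Every predator of it retains at least one other prey: Pocket Gopher still has Wild Oat, Clover; Cottontail still has Forbs, Clover.
No consumer loses all prey, so no secondary extinctions occur.

0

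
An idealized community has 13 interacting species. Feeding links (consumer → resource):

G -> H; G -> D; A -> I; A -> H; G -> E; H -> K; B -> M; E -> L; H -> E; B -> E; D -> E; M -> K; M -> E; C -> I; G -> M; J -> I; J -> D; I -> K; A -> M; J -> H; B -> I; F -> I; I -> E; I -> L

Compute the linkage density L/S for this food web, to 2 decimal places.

L/S = 1.85

There are L = 24 links among S = 13 species.
L/S = 24/13 = 1.8462 ≈ 1.85.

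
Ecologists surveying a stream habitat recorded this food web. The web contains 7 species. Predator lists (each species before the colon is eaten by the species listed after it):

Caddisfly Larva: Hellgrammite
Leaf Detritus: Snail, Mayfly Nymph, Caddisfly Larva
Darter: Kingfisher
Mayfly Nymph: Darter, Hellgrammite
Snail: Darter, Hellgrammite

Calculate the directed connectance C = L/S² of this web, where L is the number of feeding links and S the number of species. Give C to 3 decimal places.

The web has S = 7 species and L = 9 feeding links.
C = L / S² = 9 / 49 = 0.1837 ≈ 0.184.

C = 0.184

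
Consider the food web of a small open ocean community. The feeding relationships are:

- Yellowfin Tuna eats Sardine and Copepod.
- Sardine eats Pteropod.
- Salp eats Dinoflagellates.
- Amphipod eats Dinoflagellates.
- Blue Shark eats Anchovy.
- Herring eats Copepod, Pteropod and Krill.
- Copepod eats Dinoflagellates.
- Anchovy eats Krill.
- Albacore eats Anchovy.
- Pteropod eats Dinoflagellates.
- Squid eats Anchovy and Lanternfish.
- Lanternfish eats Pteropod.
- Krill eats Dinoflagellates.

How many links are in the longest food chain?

3 links

One longest chain: Dinoflagellates → Pteropod → Lanternfish → Squid.
It has 4 species and 3 links.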